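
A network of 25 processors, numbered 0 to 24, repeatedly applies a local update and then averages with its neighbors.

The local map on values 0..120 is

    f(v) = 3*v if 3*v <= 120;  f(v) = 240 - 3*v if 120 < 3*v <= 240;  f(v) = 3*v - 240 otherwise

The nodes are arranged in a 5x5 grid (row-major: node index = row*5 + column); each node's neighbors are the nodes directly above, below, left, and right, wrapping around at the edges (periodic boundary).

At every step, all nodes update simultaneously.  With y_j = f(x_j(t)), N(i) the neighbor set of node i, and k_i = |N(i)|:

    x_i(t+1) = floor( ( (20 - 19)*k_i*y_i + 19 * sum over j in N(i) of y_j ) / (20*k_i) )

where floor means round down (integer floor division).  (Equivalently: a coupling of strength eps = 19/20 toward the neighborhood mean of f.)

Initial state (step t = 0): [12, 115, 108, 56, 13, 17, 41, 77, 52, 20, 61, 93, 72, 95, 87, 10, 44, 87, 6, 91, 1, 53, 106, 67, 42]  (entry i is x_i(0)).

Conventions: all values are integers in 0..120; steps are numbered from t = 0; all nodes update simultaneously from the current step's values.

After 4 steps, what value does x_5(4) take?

Simulating step by step:
t=0: [12, 115, 108, 56, 13, 17, 41, 77, 52, 20, 61, 93, 72, 95, 87, 10, 44, 87, 6, 91, 1, 53, 106, 67, 42]
t=1: [48, 80, 66, 62, 68, 66, 54, 73, 48, 49, 36, 74, 28, 37, 47, 49, 46, 55, 33, 45, 62, 73, 57, 68, 32]
t=2: [36, 56, 36, 52, 82, 91, 23, 72, 71, 69, 65, 89, 57, 95, 103, 92, 54, 87, 82, 97, 75, 54, 44, 77, 59]
t=3: [35, 89, 73, 39, 68, 62, 40, 66, 45, 33, 41, 63, 31, 42, 44, 46, 42, 63, 30, 43, 68, 68, 56, 62, 22]
t=4: [41, 68, 62, 57, 93, 107, 47, 82, 93, 76, 80, 108, 65, 99, 110, 94, 62, 90, 82, 92, 75, 60, 42, 84, 59]

Answer: x_5(4) = 107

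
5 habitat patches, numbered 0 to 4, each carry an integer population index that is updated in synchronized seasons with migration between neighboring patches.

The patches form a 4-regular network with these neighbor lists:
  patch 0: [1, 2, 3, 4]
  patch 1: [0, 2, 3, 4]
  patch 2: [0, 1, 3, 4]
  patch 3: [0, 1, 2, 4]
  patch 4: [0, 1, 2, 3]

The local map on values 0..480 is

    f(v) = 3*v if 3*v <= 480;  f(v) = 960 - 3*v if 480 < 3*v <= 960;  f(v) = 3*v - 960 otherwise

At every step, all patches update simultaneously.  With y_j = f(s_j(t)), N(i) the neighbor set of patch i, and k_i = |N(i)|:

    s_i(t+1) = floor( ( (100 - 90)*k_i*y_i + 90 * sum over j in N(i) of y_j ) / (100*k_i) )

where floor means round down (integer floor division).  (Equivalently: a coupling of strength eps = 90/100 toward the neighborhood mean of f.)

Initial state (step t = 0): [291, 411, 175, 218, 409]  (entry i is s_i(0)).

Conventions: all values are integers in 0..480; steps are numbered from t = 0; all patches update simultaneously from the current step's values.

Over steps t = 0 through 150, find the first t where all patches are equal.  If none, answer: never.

Simulating step by step:
t=0: [291, 411, 175, 218, 409]  (not all equal)
t=1: [296, 273, 253, 269, 274]  (not all equal)
t=2: [149, 141, 133, 139, 141]  (not all equal)
t=3: [418, 421, 424, 422, 421]  (not all equal)
t=4: [304, 303, 302, 303, 303]  (not all equal)
t=5: [51, 51, 50, 51, 51]  (not all equal)
t=6: [152, 152, 152, 152, 152]  (all equal)

Answer: 6
Key observation: Synchronization is absorbing here: once all patches are equal they stay equal, and step 6 is the first all-equal step.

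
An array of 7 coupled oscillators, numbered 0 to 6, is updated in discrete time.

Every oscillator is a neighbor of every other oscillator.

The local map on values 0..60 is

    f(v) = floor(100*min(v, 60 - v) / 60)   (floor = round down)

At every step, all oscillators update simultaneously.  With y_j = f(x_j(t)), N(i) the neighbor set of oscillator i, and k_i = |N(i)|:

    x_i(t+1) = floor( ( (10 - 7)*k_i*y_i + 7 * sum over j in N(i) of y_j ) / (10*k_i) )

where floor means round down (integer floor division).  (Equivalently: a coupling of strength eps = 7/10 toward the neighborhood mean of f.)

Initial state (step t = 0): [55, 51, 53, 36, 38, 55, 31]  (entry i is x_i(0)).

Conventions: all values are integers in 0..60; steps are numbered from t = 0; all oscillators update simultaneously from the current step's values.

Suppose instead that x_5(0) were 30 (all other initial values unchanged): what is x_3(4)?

Answer: x_3(4) = 40
Key observation: This trace re-runs the system from the modified initial state.

Derivation:
t=0: [55, 51, 53, 36, 38, 30, 31]
t=1: [25, 27, 26, 31, 30, 33, 33]
t=2: [44, 45, 44, 45, 46, 45, 45]
t=3: [25, 25, 25, 25, 24, 25, 25]
t=4: [40, 40, 40, 40, 40, 40, 40]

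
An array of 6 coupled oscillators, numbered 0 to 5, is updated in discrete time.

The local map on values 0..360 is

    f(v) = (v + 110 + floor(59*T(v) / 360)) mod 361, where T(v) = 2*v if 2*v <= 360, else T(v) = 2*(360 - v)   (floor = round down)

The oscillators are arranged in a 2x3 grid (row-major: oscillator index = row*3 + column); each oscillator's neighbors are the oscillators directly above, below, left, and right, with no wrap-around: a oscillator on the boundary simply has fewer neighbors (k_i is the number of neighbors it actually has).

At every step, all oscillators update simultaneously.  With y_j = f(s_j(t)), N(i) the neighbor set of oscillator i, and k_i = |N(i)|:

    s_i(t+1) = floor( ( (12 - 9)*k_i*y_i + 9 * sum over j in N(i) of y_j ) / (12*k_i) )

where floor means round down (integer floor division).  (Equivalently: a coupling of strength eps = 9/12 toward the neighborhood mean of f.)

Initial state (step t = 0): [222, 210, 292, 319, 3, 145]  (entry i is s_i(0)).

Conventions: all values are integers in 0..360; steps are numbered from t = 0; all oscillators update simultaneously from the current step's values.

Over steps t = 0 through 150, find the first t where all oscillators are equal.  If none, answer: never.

Simulating step by step:
t=0: [222, 210, 292, 319, 3, 145]  (not all equal)
t=1: [37, 50, 132, 68, 126, 141]  (not all equal)
t=2: [180, 224, 248, 213, 237, 285]  (not all equal)
t=3: [97, 106, 36, 143, 27, 36]  (not all equal)
t=4: [265, 197, 191, 218, 212, 152]  (not all equal)
t=5: [151, 192, 340, 23, 173, 214]  (not all equal)
t=6: [263, 275, 161, 278, 211, 165]  (not all equal)
t=7: [49, 106, 223, 32, 110, 206]  (not all equal)
t=8: [194, 174, 99, 199, 165, 103]  (not all equal)
t=9: [217, 317, 280, 257, 229, 275]  (not all equal)
t=10: [47, 41, 62, 21, 47, 40]  (not all equal)
t=11: [155, 175, 170, 163, 159, 177]  (not all equal)
t=12: [329, 328, 341, 320, 333, 332]  (not all equal)
t=13: [85, 90, 90, 87, 87, 92]  (not all equal)
t=14: [225, 226, 230, 223, 227, 228]  (not all equal)
t=15: [17, 19, 19, 17, 18, 20]  (not all equal)
t=16: [133, 133, 135, 132, 134, 134]  (not all equal)
t=17: [285, 287, 287, 286, 286, 287]  (not all equal)
t=18: [58, 58, 59, 58, 59, 59]  (not all equal)
t=19: [187, 187, 187, 187, 187, 188]  (not all equal)
t=20: [353, 353, 353, 353, 353, 353]  (all equal)

Answer: 20
Key observation: Synchronization is absorbing here: once all oscillators are equal they stay equal, and step 20 is the first all-equal step.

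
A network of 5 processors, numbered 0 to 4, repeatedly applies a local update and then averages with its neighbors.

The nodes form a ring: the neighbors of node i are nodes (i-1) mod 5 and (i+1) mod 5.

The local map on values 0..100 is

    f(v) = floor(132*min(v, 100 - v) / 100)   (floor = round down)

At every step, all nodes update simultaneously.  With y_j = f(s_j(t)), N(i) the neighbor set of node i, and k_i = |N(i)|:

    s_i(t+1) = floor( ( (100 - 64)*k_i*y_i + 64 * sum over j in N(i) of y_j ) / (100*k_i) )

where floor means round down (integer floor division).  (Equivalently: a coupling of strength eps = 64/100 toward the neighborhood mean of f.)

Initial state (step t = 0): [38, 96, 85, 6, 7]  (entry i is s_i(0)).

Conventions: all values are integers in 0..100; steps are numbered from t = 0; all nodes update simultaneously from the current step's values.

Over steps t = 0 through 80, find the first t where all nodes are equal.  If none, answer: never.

Simulating step by step:
t=0: [38, 96, 85, 6, 7]  (not all equal)
t=1: [22, 23, 10, 11, 21]  (not all equal)
t=2: [28, 24, 18, 17, 23]  (not all equal)
t=3: [32, 30, 25, 24, 29]  (not all equal)
t=4: [39, 38, 34, 33, 37]  (not all equal)
t=5: [49, 48, 45, 44, 47]  (not all equal)
t=6: [63, 62, 59, 59, 61]  (not all equal)
t=7: [49, 50, 52, 53, 51]  (not all equal)
t=8: [64, 64, 63, 62, 63]  (not all equal)
t=9: [47, 47, 48, 48, 48]  (not all equal)
t=10: [62, 62, 62, 63, 62]  (not all equal)
t=11: [50, 50, 49, 49, 49]  (not all equal)
t=12: [65, 65, 64, 64, 64]  (not all equal)
t=13: [46, 46, 46, 47, 46]  (not all equal)
t=14: [60, 60, 60, 60, 60]  (all equal)

Answer: 14
Key observation: Synchronization is absorbing here: once all nodes are equal they stay equal, and step 14 is the first all-equal step.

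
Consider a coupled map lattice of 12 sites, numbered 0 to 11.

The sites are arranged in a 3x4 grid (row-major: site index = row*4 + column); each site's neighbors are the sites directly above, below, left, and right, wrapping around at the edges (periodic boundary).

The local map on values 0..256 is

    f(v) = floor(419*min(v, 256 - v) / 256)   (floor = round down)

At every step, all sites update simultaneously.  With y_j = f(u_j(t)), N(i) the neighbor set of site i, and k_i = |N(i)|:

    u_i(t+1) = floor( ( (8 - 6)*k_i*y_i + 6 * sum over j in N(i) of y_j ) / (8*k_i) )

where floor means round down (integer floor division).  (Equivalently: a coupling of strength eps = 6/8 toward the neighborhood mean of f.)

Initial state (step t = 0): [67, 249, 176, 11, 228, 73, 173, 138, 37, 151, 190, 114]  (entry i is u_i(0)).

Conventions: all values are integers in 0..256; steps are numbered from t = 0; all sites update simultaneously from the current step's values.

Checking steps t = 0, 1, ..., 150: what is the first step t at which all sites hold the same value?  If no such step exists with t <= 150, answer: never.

Simulating step by step:
t=0: [67, 249, 176, 11, 228, 73, 173, 138, 37, 151, 190, 114]  (not all equal)
t=1: [52, 101, 83, 120, 101, 97, 136, 120, 110, 98, 143, 117]  (not all equal)
t=2: [153, 142, 172, 162, 157, 168, 175, 189, 157, 168, 173, 189]  (not all equal)
t=3: [166, 157, 147, 136, 149, 153, 131, 131, 149, 153, 131, 132]  (not all equal)
t=4: [169, 164, 188, 186, 173, 174, 192, 196, 173, 174, 192, 196]  (not all equal)
t=5: [135, 135, 116, 112, 129, 131, 109, 109, 129, 131, 109, 109]  (not all equal)
t=6: [198, 198, 185, 185, 199, 198, 184, 184, 199, 198, 184, 184]  (not all equal)
t=7: [97, 98, 112, 112, 97, 98, 112, 112, 97, 98, 112, 112]  (not all equal)
t=8: [163, 163, 178, 178, 163, 163, 178, 178, 163, 163, 178, 178]  (not all equal)
t=9: [147, 147, 131, 131, 147, 147, 131, 131, 147, 147, 131, 131]  (not all equal)
t=10: [182, 182, 199, 199, 182, 182, 199, 199, 182, 182, 199, 199]  (not all equal)
t=11: [115, 115, 98, 98, 115, 115, 98, 98, 115, 115, 98, 98]  (not all equal)
t=12: [182, 182, 165, 165, 182, 182, 165, 165, 182, 182, 165, 165]  (not all equal)
t=13: [126, 126, 142, 142, 126, 126, 142, 142, 126, 126, 142, 142]  (not all equal)
t=14: [202, 202, 189, 189, 202, 202, 189, 189, 202, 202, 189, 189]  (not all equal)
t=15: [91, 91, 105, 105, 91, 91, 105, 105, 91, 91, 105, 105]  (not all equal)
t=16: [152, 152, 166, 166, 152, 152, 166, 166, 152, 152, 166, 166]  (not all equal)
t=17: [165, 165, 151, 151, 165, 165, 151, 151, 165, 165, 151, 151]  (not all equal)
t=18: [152, 152, 166, 166, 152, 152, 166, 166, 152, 152, 166, 166]  (not all equal)

Answer: never
Key observation: The state at step 16 reappears at step 18 — the system is in a cycle of period 2 from step 16 on.  No step 0..18 is synchronized, and the cycle repeats forever, so no step up to 150 (or ever) has all sites equal.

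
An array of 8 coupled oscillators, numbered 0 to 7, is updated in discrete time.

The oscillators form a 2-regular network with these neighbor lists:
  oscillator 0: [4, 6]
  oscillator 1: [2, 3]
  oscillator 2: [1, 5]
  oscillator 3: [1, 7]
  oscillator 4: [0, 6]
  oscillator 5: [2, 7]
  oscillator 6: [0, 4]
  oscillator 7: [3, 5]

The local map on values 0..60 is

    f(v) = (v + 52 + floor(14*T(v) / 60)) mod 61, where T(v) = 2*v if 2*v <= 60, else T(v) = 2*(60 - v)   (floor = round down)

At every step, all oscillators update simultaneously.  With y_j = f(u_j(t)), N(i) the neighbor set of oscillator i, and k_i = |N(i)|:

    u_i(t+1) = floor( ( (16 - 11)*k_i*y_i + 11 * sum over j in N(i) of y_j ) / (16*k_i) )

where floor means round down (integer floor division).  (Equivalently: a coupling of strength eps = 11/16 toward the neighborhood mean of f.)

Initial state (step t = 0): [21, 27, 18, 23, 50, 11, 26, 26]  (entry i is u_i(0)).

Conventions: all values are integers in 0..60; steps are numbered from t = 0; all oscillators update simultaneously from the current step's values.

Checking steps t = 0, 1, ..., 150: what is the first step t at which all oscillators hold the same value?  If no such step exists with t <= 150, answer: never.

Simulating step by step:
t=0: [21, 27, 18, 23, 50, 11, 26, 26]  (not all equal)
t=1: [32, 23, 18, 27, 31, 18, 31, 19]  (not all equal)
t=2: [35, 23, 19, 23, 35, 17, 35, 21]  (not all equal)
t=3: [37, 21, 19, 22, 37, 18, 37, 19]  (not all equal)
t=4: [38, 20, 18, 20, 38, 17, 38, 19]  (not all equal)
t=5: [39, 18, 17, 19, 39, 16, 39, 17]  (not all equal)
t=6: [39, 16, 15, 16, 39, 14, 39, 15]  (not all equal)
t=7: [39, 13, 12, 13, 39, 12, 39, 12]  (not all equal)
t=8: [39, 9, 8, 9, 39, 8, 39, 8]  (not all equal)
t=9: [39, 3, 2, 3, 39, 2, 39, 2]  (not all equal)
t=10: [39, 55, 54, 55, 39, 54, 39, 54]  (not all equal)
t=11: [39, 47, 47, 47, 39, 47, 39, 47]  (not all equal)
t=12: [39, 44, 44, 44, 39, 44, 39, 44]  (not all equal)
t=13: [39, 42, 42, 42, 39, 42, 39, 42]  (not all equal)
t=14: [39, 41, 41, 41, 39, 41, 39, 41]  (not all equal)
t=15: [39, 40, 40, 40, 39, 40, 39, 40]  (not all equal)
t=16: [39, 40, 40, 40, 39, 40, 39, 40]  (not all equal)

Answer: never
Key observation: The state at step 15 reappears at step 16 — the system is in a cycle of period 1 from step 15 on.  No step 0..16 is synchronized, and the cycle repeats forever, so no step up to 150 (or ever) has all oscillators equal.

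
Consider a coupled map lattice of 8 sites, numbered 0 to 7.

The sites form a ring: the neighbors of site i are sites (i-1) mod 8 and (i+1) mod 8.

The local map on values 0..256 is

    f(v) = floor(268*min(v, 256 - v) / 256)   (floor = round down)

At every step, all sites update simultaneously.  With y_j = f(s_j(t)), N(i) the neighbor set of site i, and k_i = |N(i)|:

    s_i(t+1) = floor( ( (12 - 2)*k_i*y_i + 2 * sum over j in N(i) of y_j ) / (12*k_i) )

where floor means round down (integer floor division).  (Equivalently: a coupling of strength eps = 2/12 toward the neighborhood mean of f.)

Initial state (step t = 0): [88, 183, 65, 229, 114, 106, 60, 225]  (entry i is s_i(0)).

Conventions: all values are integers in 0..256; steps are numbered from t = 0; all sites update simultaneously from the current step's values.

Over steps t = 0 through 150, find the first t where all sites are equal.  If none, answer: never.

Simulating step by step:
t=0: [88, 183, 65, 229, 114, 106, 60, 225]  (not all equal)
t=1: [85, 76, 65, 38, 110, 106, 63, 39]  (not all equal)
t=2: [83, 78, 66, 47, 108, 106, 66, 46]  (not all equal)
t=3: [82, 80, 68, 56, 107, 106, 70, 52]  (not all equal)
t=4: [82, 82, 70, 63, 107, 107, 74, 58]  (not all equal)
t=5: [82, 84, 73, 69, 108, 109, 78, 63]  (not all equal)
t=6: [83, 85, 76, 75, 109, 111, 82, 68]  (not all equal)
t=7: [84, 87, 79, 81, 111, 113, 86, 73]  (not all equal)
t=8: [86, 89, 82, 86, 113, 115, 91, 78]  (not all equal)
t=9: [89, 92, 86, 91, 115, 117, 95, 82]  (not all equal)
t=10: [92, 95, 90, 96, 118, 119, 99, 86]  (not all equal)
t=11: [95, 98, 94, 101, 121, 122, 103, 91]  (not all equal)
t=12: [98, 101, 98, 106, 124, 125, 107, 96]  (not all equal)
t=13: [102, 104, 102, 110, 127, 128, 112, 101]  (not all equal)
t=14: [106, 107, 106, 115, 130, 132, 117, 106]  (not all equal)
t=15: [110, 111, 111, 120, 129, 128, 121, 111]  (not all equal)
t=16: [115, 115, 116, 124, 131, 133, 125, 116]  (not all equal)
t=17: [120, 120, 121, 128, 129, 128, 129, 121]  (not all equal)
t=18: [125, 125, 126, 133, 132, 133, 131, 126]  (not all equal)
t=19: [130, 130, 130, 128, 128, 128, 129, 130]  (not all equal)
t=20: [131, 131, 131, 133, 134, 133, 132, 131]  (not all equal)
t=21: [130, 130, 129, 128, 127, 128, 129, 129]  (not all equal)
t=22: [131, 131, 132, 133, 132, 133, 132, 131]  (not all equal)
t=23: [130, 129, 129, 128, 128, 128, 129, 129]  (not all equal)
t=24: [131, 131, 132, 133, 134, 133, 132, 131]  (not all equal)
t=25: [130, 129, 129, 128, 127, 128, 129, 129]  (not all equal)
t=26: [131, 131, 132, 133, 132, 133, 132, 131]  (not all equal)

Answer: never
Key observation: The state at step 22 reappears at step 26 — the system is in a cycle of period 4 from step 22 on.  No step 0..26 is synchronized, and the cycle repeats forever, so no step up to 150 (or ever) has all sites equal.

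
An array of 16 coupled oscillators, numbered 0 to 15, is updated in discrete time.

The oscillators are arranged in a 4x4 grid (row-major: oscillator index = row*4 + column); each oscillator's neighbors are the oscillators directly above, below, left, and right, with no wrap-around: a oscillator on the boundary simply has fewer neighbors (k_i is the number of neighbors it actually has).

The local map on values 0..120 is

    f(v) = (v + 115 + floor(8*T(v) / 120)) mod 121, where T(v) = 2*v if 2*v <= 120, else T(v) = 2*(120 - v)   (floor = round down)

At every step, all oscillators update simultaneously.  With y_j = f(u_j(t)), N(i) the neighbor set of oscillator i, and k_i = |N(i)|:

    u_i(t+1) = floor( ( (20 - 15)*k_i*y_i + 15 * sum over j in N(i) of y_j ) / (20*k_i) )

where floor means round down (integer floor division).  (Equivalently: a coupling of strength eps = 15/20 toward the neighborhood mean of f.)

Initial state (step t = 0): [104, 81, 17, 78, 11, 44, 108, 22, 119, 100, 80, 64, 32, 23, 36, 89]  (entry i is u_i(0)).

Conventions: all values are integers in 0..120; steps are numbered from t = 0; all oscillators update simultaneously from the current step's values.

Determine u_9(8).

Simulating step by step:
t=0: [104, 81, 17, 78, 11, 44, 108, 22, 119, 100, 80, 64, 32, 23, 36, 89]
t=1: [57, 59, 68, 30, 65, 64, 54, 65, 61, 71, 75, 62, 57, 45, 55, 58]
t=2: [61, 62, 52, 57, 62, 63, 65, 53, 64, 64, 64, 65, 54, 57, 58, 59]
t=3: [62, 60, 59, 54, 63, 64, 60, 61, 62, 63, 64, 61, 59, 59, 60, 61]
t=4: [63, 62, 59, 59, 63, 63, 62, 60, 62, 63, 63, 62, 61, 61, 62, 62]
t=5: [63, 62, 61, 60, 63, 63, 62, 62, 63, 63, 63, 63, 62, 62, 63, 63]
t=6: [63, 63, 62, 62, 64, 63, 63, 63, 63, 63, 63, 63, 63, 63, 63, 64]
t=7: [64, 63, 63, 63, 64, 64, 63, 63, 64, 64, 64, 64, 64, 64, 64, 64]
t=8: [64, 64, 64, 64, 65, 64, 64, 64, 65, 65, 64, 64, 65, 65, 65, 65]

Answer: u_9(8) = 65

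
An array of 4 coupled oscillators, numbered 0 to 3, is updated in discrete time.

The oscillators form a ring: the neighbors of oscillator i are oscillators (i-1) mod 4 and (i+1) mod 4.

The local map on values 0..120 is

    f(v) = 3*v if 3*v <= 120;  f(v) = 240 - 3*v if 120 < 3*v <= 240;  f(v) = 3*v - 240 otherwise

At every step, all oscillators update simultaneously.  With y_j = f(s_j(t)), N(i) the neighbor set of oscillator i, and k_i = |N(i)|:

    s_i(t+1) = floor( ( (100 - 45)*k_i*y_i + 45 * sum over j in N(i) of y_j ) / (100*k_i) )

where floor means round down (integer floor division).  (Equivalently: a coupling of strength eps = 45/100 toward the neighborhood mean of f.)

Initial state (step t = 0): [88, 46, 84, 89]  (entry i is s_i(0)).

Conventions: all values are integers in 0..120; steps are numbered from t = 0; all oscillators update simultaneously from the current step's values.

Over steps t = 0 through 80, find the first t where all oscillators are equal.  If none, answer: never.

Simulating step by step:
t=0: [88, 46, 84, 89]  (not all equal)
t=1: [42, 64, 35, 22]  (not all equal)
t=2: [88, 75, 83, 85]  (not all equal)
t=3: [19, 15, 11, 15]  (not all equal)
t=4: [51, 45, 38, 45]  (not all equal)
t=5: [95, 102, 109, 102]  (not all equal)
t=6: [54, 66, 77, 66]  (not all equal)
t=7: [61, 42, 23, 42]  (not all equal)
t=8: [82, 91, 89, 91]  (not all equal)
t=9: [18, 25, 29, 25]  (not all equal)
t=10: [63, 72, 81, 72]  (not all equal)
t=11: [38, 25, 12, 25]  (not all equal)
t=12: [96, 75, 53, 75]  (not all equal)
t=13: [33, 37, 51, 37]  (not all equal)
t=14: [104, 102, 97, 102]  (not all equal)
t=15: [69, 63, 57, 63]  (not all equal)
t=16: [41, 51, 60, 51]  (not all equal)
t=17: [103, 87, 72, 87]  (not all equal)
t=18: [47, 32, 22, 32]  (not all equal)
t=19: [97, 89, 79, 89]  (not all equal)
t=20: [40, 27, 13, 27]  (not all equal)
t=21: [102, 80, 57, 80]  (not all equal)
t=22: [36, 30, 37, 30]  (not all equal)
t=23: [99, 98, 101, 98]  (not all equal)
t=24: [55, 56, 58, 56]  (not all equal)
t=25: [73, 71, 68, 71]  (not all equal)
t=26: [23, 27, 31, 27]  (not all equal)
t=27: [74, 81, 87, 81]  (not all equal)
t=28: [11, 10, 12, 10]  (not all equal)
t=29: [31, 32, 33, 32]  (not all equal)
t=30: [94, 96, 97, 96]  (not all equal)
t=31: [44, 47, 49, 47]  (not all equal)
t=32: [103, 99, 95, 99]  (not all equal)
t=33: [63, 57, 50, 57]  (not all equal)
t=34: [59, 69, 80, 69]  (not all equal)
t=35: [49, 32, 14, 32]  (not all equal)
t=36: [94, 83, 66, 83]  (not all equal)
t=37: [27, 23, 27, 23]  (not all equal)
t=38: [75, 74, 75, 74]  (not all equal)
t=39: [16, 16, 16, 16]  (all equal)

Answer: 39
Key observation: Synchronization is absorbing here: once all oscillators are equal they stay equal, and step 39 is the first all-equal step.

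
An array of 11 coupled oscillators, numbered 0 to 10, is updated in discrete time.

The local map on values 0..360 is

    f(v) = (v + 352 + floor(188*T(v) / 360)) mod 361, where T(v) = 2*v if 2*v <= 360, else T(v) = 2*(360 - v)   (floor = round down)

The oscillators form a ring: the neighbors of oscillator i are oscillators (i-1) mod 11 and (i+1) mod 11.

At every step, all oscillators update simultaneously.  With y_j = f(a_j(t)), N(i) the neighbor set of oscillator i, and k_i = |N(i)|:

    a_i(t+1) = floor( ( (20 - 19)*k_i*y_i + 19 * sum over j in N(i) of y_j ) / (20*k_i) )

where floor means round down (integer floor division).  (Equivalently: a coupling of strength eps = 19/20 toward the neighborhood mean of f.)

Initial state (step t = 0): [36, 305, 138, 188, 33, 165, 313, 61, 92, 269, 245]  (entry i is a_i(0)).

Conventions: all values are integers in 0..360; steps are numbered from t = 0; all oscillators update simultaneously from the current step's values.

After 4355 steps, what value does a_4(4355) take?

Answer: a_4(4355) = 351
Key observation: The state at step 3, [351, 351, 351, 351, 351, 351, 351, 351, 351, 351, 351], reappears at step 4: the system is in a cycle of period 1 from step 3 on.  Therefore the state at step 4355 equals the state at step 3 + ((4355 - 3) mod 1) = 3, which is [351, 351, 351, 351, 351, 351, 351, 351, 351, 351, 351].

Derivation:
t=0: [36, 305, 138, 188, 33, 165, 313, 61, 92, 269, 245]
t=1: [339, 177, 351, 175, 328, 211, 228, 258, 232, 271, 216]
t=2: [354, 351, 350, 351, 352, 354, 356, 355, 354, 356, 352]
t=3: [351, 351, 351, 351, 351, 351, 351, 351, 351, 351, 351]
t=4: [351, 351, 351, 351, 351, 351, 351, 351, 351, 351, 351]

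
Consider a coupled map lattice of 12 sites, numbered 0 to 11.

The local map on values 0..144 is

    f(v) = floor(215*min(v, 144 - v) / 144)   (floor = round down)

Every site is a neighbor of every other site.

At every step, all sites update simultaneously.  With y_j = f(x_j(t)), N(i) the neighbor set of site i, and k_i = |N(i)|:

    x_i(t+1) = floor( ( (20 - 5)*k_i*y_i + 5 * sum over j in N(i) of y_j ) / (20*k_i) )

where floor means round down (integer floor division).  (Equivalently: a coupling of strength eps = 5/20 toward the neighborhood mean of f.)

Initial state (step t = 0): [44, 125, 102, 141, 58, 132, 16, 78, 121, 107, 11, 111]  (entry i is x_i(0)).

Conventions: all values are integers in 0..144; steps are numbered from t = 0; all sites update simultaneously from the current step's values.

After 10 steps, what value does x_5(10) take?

Answer: x_5(10) = 101

Derivation:
t=0: [44, 125, 102, 141, 58, 132, 16, 78, 121, 107, 11, 111]
t=1: [59, 32, 57, 15, 74, 24, 28, 83, 36, 52, 23, 47]
t=2: [80, 51, 78, 32, 92, 42, 46, 83, 55, 72, 41, 67]
t=3: [91, 77, 93, 56, 77, 67, 71, 88, 81, 99, 66, 94]
t=4: [81, 96, 79, 84, 96, 96, 101, 84, 92, 72, 95, 77]
t=5: [91, 74, 93, 87, 74, 74, 69, 87, 78, 100, 75, 95]
t=6: [81, 100, 79, 86, 100, 100, 99, 86, 95, 71, 99, 77]
t=7: [90, 69, 92, 84, 69, 69, 70, 84, 75, 99, 70, 94]
t=8: [83, 99, 80, 89, 99, 99, 100, 89, 99, 73, 100, 78]
t=9: [87, 70, 90, 81, 70, 70, 68, 81, 70, 98, 68, 92]
t=10: [87, 101, 83, 93, 101, 101, 98, 93, 101, 74, 98, 81]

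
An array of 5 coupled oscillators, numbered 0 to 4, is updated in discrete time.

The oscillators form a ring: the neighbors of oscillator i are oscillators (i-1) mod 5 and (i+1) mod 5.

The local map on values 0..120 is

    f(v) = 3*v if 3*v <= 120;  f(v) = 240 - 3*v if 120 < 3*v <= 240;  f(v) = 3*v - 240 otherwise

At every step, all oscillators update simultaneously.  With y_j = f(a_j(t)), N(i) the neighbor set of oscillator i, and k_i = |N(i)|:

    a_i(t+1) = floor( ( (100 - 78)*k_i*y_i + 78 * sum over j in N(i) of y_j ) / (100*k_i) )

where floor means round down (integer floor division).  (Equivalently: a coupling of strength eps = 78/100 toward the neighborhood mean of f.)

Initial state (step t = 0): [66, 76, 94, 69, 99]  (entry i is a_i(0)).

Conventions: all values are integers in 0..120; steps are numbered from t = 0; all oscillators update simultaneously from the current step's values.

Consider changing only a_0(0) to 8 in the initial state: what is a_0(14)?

Simulating step by step:
t=0: [8, 76, 94, 69, 99]
t=1: [32, 28, 26, 45, 34]
t=2: [93, 86, 90, 93, 100]
t=3: [39, 30, 28, 43, 43]
t=4: [104, 98, 96, 100, 113]
t=5: [75, 58, 55, 70, 73]
t=6: [37, 49, 53, 44, 22]
t=7: [86, 95, 96, 81, 99]
t=8: [43, 35, 29, 41, 20]
t=9: [88, 100, 105, 83, 102]
t=10: [54, 51, 43, 56, 27]
t=11: [82, 92, 86, 90, 76]
t=12: [20, 17, 29, 18, 16]
t=13: [51, 68, 60, 64, 55]
t=14: [62, 65, 45, 63, 69]

Answer: a_0(14) = 62
Key observation: This trace re-runs the system from the modified initial state.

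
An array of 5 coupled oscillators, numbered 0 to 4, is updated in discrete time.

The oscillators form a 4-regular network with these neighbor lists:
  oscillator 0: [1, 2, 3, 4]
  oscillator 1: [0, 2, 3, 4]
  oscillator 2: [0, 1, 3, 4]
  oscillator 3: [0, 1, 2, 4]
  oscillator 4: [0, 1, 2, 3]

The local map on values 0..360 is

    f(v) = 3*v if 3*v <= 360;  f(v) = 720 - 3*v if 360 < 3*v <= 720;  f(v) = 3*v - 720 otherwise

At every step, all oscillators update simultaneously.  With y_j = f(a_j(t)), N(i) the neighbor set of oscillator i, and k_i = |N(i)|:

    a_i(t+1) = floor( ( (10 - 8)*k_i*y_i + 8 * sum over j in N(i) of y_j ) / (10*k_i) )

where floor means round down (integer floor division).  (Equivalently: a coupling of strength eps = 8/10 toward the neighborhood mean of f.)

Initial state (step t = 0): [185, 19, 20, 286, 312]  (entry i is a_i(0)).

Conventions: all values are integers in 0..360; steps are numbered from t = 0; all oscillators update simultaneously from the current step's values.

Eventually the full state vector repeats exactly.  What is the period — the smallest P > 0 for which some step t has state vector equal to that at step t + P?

Answer: 4
Key observation: The state at step 3, [297, 297, 297, 297, 297], reappears at step 7 — and no state repeats earlier — so the cycle the system enters has period 4.

Derivation:
t=0: [185, 19, 20, 286, 312]
t=1: [127, 127, 127, 127, 127]
t=2: [339, 339, 339, 339, 339]
t=3: [297, 297, 297, 297, 297]
t=4: [171, 171, 171, 171, 171]
t=5: [207, 207, 207, 207, 207]
t=6: [99, 99, 99, 99, 99]
t=7: [297, 297, 297, 297, 297]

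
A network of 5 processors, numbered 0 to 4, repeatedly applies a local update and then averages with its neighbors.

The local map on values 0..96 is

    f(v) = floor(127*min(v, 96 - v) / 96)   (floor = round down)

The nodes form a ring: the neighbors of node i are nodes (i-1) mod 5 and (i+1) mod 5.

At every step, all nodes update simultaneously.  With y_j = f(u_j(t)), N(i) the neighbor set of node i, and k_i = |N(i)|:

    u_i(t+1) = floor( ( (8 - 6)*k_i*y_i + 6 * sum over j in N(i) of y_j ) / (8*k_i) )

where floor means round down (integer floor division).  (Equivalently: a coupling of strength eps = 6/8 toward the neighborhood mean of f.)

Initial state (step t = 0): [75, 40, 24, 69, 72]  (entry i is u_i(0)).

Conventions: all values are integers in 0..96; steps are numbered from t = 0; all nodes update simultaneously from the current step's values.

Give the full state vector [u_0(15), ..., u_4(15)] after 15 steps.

Simulating step by step:
t=0: [75, 40, 24, 69, 72]
t=1: [37, 34, 40, 32, 31]
t=2: [43, 48, 45, 45, 44]
t=3: [59, 58, 60, 58, 57]
t=4: [49, 48, 49, 49, 49]
t=5: [62, 62, 62, 62, 62]
t=6: [44, 44, 44, 44, 44]
t=7: [58, 58, 58, 58, 58]
t=8: [50, 50, 50, 50, 50]
t=9: [60, 60, 60, 60, 60]
t=10: [47, 47, 47, 47, 47]
t=11: [62, 62, 62, 62, 62]
t=12: [44, 44, 44, 44, 44]
t=13: [58, 58, 58, 58, 58]
t=14: [50, 50, 50, 50, 50]
t=15: [60, 60, 60, 60, 60]

Answer: [60, 60, 60, 60, 60]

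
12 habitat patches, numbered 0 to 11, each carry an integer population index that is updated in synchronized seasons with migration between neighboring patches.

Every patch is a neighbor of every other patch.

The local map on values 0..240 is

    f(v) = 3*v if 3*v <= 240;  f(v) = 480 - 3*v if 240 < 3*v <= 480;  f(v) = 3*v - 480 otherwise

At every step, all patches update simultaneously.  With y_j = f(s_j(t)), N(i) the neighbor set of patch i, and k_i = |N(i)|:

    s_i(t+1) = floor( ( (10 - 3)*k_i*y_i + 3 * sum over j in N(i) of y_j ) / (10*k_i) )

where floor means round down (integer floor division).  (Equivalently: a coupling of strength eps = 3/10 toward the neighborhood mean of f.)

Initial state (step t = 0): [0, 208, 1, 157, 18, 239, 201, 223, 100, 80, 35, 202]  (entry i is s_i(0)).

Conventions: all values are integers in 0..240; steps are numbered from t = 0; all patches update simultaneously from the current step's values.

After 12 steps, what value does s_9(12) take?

Simulating step by step:
t=0: [0, 208, 1, 157, 18, 239, 201, 223, 100, 80, 35, 202]
t=1: [38, 135, 40, 44, 74, 197, 121, 165, 159, 199, 109, 123]
t=2: [111, 85, 115, 123, 184, 109, 113, 45, 37, 113, 138, 109]
t=3: [142, 194, 134, 118, 91, 146, 138, 134, 118, 138, 87, 146]
t=4: [69, 101, 85, 117, 172, 61, 77, 85, 117, 77, 180, 61]
t=5: [194, 174, 206, 141, 79, 178, 210, 206, 141, 210, 95, 178]
t=6: [106, 65, 130, 75, 196, 73, 138, 130, 75, 138, 168, 73]
t=7: [155, 177, 106, 197, 118, 193, 90, 106, 197, 90, 62, 193]
t=8: [52, 76, 151, 116, 126, 108, 183, 151, 116, 183, 167, 108]
t=9: [139, 188, 52, 123, 103, 139, 81, 52, 123, 81, 48, 139]
t=10: [85, 100, 148, 118, 158, 85, 202, 148, 118, 202, 140, 85]
t=11: [192, 161, 65, 125, 44, 192, 125, 65, 125, 125, 81, 192]
t=12: [104, 42, 171, 110, 128, 104, 110, 171, 110, 110, 199, 104]

Answer: s_9(12) = 110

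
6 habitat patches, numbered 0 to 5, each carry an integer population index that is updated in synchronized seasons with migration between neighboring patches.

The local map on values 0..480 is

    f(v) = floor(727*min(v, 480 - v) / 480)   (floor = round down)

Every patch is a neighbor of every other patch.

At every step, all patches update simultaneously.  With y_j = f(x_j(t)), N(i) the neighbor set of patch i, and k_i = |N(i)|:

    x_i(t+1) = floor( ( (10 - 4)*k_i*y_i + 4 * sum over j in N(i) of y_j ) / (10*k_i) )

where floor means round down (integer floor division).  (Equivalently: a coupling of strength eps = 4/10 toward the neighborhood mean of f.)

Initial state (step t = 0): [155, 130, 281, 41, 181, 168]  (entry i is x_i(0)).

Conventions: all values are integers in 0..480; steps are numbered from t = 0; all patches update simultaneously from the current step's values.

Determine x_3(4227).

Answer: x_3(4227) = 190
Key observation: The state at step 30, [278, 278, 278, 278, 278, 278], reappears at step 41: the system is in a cycle of period 11 from step 30 on.  Therefore the state at step 4227 equals the state at step 30 + ((4227 - 30) mod 11) = 36, which is [190, 190, 190, 190, 190, 190].

Derivation:
t=0: [155, 130, 281, 41, 181, 168]
t=1: [227, 207, 262, 137, 248, 237]
t=2: [330, 314, 323, 259, 334, 338]
t=3: [236, 249, 242, 292, 233, 230]
t=4: [349, 345, 351, 311, 347, 344]
t=5: [203, 206, 202, 233, 205, 207]
t=6: [311, 314, 310, 334, 313, 314]
t=7: [251, 249, 252, 233, 250, 249]
t=8: [347, 348, 346, 350, 348, 348]
t=9: [200, 199, 200, 197, 199, 199]
t=10: [301, 300, 301, 299, 300, 300]
t=11: [271, 272, 271, 273, 272, 272]
t=12: [315, 315, 315, 313, 315, 315]
t=13: [249, 249, 249, 250, 249, 249]
t=14: [348, 348, 348, 348, 348, 348]
t=15: [199, 199, 199, 199, 199, 199]
t=16: [301, 301, 301, 301, 301, 301]
t=17: [271, 271, 271, 271, 271, 271]
t=18: [316, 316, 316, 316, 316, 316]
t=19: [248, 248, 248, 248, 248, 248]
t=20: [351, 351, 351, 351, 351, 351]
t=21: [195, 195, 195, 195, 195, 195]
t=22: [295, 295, 295, 295, 295, 295]
t=23: [280, 280, 280, 280, 280, 280]
t=24: [302, 302, 302, 302, 302, 302]
t=25: [269, 269, 269, 269, 269, 269]
t=26: [319, 319, 319, 319, 319, 319]
t=27: [243, 243, 243, 243, 243, 243]
t=28: [358, 358, 358, 358, 358, 358]
t=29: [184, 184, 184, 184, 184, 184]
t=30: [278, 278, 278, 278, 278, 278]
t=31: [305, 305, 305, 305, 305, 305]
t=32: [265, 265, 265, 265, 265, 265]
t=33: [325, 325, 325, 325, 325, 325]
t=34: [234, 234, 234, 234, 234, 234]
t=35: [354, 354, 354, 354, 354, 354]
t=36: [190, 190, 190, 190, 190, 190]
t=37: [287, 287, 287, 287, 287, 287]
t=38: [292, 292, 292, 292, 292, 292]
t=39: [284, 284, 284, 284, 284, 284]
t=40: [296, 296, 296, 296, 296, 296]
t=41: [278, 278, 278, 278, 278, 278]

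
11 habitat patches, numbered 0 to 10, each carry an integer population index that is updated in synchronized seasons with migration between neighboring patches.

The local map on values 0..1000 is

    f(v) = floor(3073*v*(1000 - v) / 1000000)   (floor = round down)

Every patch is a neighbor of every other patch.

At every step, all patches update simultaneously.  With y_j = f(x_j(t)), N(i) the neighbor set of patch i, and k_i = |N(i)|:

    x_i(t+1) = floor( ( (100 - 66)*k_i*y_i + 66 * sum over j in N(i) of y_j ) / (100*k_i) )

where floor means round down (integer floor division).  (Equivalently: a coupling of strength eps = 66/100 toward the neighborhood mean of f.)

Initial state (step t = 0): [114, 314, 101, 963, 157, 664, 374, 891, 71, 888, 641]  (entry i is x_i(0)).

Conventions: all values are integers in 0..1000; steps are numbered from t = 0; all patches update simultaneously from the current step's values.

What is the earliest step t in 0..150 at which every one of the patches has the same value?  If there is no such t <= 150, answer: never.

Simulating step by step:
t=0: [114, 314, 101, 963, 157, 664, 374, 891, 71, 888, 641]  (not all equal)
t=1: [393, 490, 385, 338, 420, 496, 505, 390, 364, 392, 502]  (not all equal)
t=2: [738, 747, 736, 725, 742, 747, 747, 737, 732, 737, 747]  (not all equal)
t=3: [591, 588, 592, 596, 590, 588, 588, 592, 594, 592, 588]  (not all equal)
t=4: [742, 742, 742, 741, 742, 742, 742, 742, 742, 742, 742]  (not all equal)
t=5: [588, 588, 588, 588, 588, 588, 588, 588, 588, 588, 588]  (all equal)

Answer: 5
Key observation: Synchronization is absorbing here: once all patches are equal they stay equal, and step 5 is the first all-equal step.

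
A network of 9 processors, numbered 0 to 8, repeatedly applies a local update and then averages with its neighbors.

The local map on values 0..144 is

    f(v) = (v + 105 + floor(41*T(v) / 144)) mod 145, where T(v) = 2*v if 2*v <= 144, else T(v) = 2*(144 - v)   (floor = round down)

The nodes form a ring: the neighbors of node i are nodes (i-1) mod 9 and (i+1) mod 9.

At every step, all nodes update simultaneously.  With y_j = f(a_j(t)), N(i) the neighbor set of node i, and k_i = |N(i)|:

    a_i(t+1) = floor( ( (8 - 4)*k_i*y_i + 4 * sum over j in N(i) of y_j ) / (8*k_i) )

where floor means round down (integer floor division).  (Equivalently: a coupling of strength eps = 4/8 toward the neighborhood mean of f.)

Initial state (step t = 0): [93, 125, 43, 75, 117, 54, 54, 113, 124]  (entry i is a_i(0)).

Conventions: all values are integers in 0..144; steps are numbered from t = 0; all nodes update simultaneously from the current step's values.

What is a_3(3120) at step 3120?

Answer: a_3(3120) = 73
Key observation: The state at step 18, [73, 73, 73, 73, 73, 73, 73, 73, 73], reappears at step 19: the system is in a cycle of period 1 from step 18 on.  Therefore the state at step 3120 equals the state at step 18 + ((3120 - 18) mod 1) = 18, which is [73, 73, 73, 73, 73, 73, 73, 73, 73].

Derivation:
t=0: [93, 125, 43, 75, 117, 54, 54, 113, 124]
t=1: [88, 74, 55, 66, 75, 56, 55, 79, 90]
t=2: [77, 67, 57, 61, 64, 53, 53, 69, 78]
t=3: [72, 63, 54, 54, 54, 47, 49, 63, 73]
t=4: [69, 58, 47, 44, 41, 36, 40, 56, 69]
t=5: [63, 50, 36, 28, 23, 19, 26, 46, 62]
t=6: [52, 37, 18, 40, 104, 102, 41, 30, 51]
t=7: [35, 52, 76, 65, 69, 70, 35, 19, 32]
t=8: [19, 42, 62, 66, 66, 55, 57, 73, 42]
t=9: [79, 60, 50, 61, 58, 51, 54, 55, 64]
t=10: [66, 55, 46, 49, 49, 43, 43, 49, 60]
t=11: [56, 46, 36, 35, 33, 29, 29, 38, 51]
t=12: [41, 31, 19, 13, 10, 6, 8, 20, 36]
t=13: [18, 43, 100, 126, 119, 116, 121, 101, 48]
t=14: [82, 68, 73, 92, 93, 92, 91, 74, 72]
t=15: [73, 70, 73, 79, 81, 81, 79, 75, 74]
t=16: [72, 71, 72, 75, 76, 76, 75, 74, 73]
t=17: [72, 72, 72, 73, 74, 74, 73, 73, 73]
t=18: [73, 73, 73, 73, 73, 73, 73, 73, 73]
t=19: [73, 73, 73, 73, 73, 73, 73, 73, 73]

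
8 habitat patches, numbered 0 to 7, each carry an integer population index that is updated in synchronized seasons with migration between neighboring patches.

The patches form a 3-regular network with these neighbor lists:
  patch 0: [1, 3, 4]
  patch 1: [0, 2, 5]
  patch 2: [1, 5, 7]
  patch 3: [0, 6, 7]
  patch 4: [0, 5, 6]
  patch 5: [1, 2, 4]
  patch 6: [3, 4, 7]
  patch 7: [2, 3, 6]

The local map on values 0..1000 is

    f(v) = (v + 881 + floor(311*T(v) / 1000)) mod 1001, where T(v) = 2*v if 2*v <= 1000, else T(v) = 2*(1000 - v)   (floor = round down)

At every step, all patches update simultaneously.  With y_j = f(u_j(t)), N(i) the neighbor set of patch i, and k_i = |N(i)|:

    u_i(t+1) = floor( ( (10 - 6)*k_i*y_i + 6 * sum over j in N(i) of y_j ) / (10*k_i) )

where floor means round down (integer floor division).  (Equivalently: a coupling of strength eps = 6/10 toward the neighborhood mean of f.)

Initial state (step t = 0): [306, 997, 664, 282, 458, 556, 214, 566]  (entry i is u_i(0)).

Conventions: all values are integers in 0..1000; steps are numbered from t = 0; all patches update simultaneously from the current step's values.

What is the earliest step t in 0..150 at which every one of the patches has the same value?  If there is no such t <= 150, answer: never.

Simulating step by step:
t=0: [306, 997, 664, 282, 458, 556, 214, 566]  (not all equal)
t=1: [517, 719, 761, 398, 511, 735, 425, 549]  (not all equal)
t=2: [677, 762, 767, 605, 687, 763, 613, 660]  (not all equal)
t=3: [759, 783, 782, 740, 760, 784, 741, 751]  (not all equal)
t=4: [788, 795, 794, 783, 789, 795, 783, 786]  (not all equal)
t=5: [799, 801, 801, 797, 799, 801, 798, 798]  (not all equal)
t=6: [803, 804, 803, 803, 803, 804, 803, 803]  (not all equal)
t=7: [805, 805, 805, 805, 805, 805, 805, 805]  (all equal)

Answer: 7
Key observation: Synchronization is absorbing here: once all patches are equal they stay equal, and step 7 is the first all-equal step.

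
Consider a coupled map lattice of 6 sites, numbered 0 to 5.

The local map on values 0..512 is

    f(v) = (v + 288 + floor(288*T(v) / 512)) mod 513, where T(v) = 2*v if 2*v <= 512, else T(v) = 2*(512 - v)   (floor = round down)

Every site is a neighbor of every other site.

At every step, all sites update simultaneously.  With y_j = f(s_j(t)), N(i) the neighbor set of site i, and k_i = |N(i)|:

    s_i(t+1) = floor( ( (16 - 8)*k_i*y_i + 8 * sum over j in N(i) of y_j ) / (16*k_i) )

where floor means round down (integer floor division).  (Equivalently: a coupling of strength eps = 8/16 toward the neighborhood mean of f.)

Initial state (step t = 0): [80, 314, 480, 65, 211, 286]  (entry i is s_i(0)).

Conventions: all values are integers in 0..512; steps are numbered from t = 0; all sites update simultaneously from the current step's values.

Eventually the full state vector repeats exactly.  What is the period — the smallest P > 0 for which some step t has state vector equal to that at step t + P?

Simulating step by step:
t=0: [80, 314, 480, 65, 211, 286]
t=1: [385, 326, 318, 372, 291, 328]
t=2: [305, 309, 309, 306, 310, 309]
t=3: [312, 312, 312, 312, 312, 312]
t=4: [312, 312, 312, 312, 312, 312]

Answer: 1
Key observation: The state at step 3, [312, 312, 312, 312, 312, 312], reappears at step 4 — and no state repeats earlier — so the cycle the system enters has period 1.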